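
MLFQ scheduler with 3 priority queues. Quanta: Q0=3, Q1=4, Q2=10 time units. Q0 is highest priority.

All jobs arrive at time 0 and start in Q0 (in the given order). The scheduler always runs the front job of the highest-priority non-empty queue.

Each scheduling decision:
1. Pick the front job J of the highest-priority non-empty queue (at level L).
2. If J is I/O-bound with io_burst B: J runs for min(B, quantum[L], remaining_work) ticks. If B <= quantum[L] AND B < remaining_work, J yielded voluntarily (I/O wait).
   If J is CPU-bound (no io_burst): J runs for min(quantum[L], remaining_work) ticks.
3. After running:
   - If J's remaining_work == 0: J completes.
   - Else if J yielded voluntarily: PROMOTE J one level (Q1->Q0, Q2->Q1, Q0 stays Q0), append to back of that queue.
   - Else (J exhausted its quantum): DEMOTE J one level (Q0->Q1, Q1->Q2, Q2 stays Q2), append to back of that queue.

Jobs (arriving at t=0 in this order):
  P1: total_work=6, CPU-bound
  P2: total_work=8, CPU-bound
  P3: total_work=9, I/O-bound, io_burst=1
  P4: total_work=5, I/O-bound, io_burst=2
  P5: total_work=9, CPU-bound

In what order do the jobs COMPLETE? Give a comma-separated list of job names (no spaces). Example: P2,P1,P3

t=0-3: P1@Q0 runs 3, rem=3, quantum used, demote→Q1. Q0=[P2,P3,P4,P5] Q1=[P1] Q2=[]
t=3-6: P2@Q0 runs 3, rem=5, quantum used, demote→Q1. Q0=[P3,P4,P5] Q1=[P1,P2] Q2=[]
t=6-7: P3@Q0 runs 1, rem=8, I/O yield, promote→Q0. Q0=[P4,P5,P3] Q1=[P1,P2] Q2=[]
t=7-9: P4@Q0 runs 2, rem=3, I/O yield, promote→Q0. Q0=[P5,P3,P4] Q1=[P1,P2] Q2=[]
t=9-12: P5@Q0 runs 3, rem=6, quantum used, demote→Q1. Q0=[P3,P4] Q1=[P1,P2,P5] Q2=[]
t=12-13: P3@Q0 runs 1, rem=7, I/O yield, promote→Q0. Q0=[P4,P3] Q1=[P1,P2,P5] Q2=[]
t=13-15: P4@Q0 runs 2, rem=1, I/O yield, promote→Q0. Q0=[P3,P4] Q1=[P1,P2,P5] Q2=[]
t=15-16: P3@Q0 runs 1, rem=6, I/O yield, promote→Q0. Q0=[P4,P3] Q1=[P1,P2,P5] Q2=[]
t=16-17: P4@Q0 runs 1, rem=0, completes. Q0=[P3] Q1=[P1,P2,P5] Q2=[]
t=17-18: P3@Q0 runs 1, rem=5, I/O yield, promote→Q0. Q0=[P3] Q1=[P1,P2,P5] Q2=[]
t=18-19: P3@Q0 runs 1, rem=4, I/O yield, promote→Q0. Q0=[P3] Q1=[P1,P2,P5] Q2=[]
t=19-20: P3@Q0 runs 1, rem=3, I/O yield, promote→Q0. Q0=[P3] Q1=[P1,P2,P5] Q2=[]
t=20-21: P3@Q0 runs 1, rem=2, I/O yield, promote→Q0. Q0=[P3] Q1=[P1,P2,P5] Q2=[]
t=21-22: P3@Q0 runs 1, rem=1, I/O yield, promote→Q0. Q0=[P3] Q1=[P1,P2,P5] Q2=[]
t=22-23: P3@Q0 runs 1, rem=0, completes. Q0=[] Q1=[P1,P2,P5] Q2=[]
t=23-26: P1@Q1 runs 3, rem=0, completes. Q0=[] Q1=[P2,P5] Q2=[]
t=26-30: P2@Q1 runs 4, rem=1, quantum used, demote→Q2. Q0=[] Q1=[P5] Q2=[P2]
t=30-34: P5@Q1 runs 4, rem=2, quantum used, demote→Q2. Q0=[] Q1=[] Q2=[P2,P5]
t=34-35: P2@Q2 runs 1, rem=0, completes. Q0=[] Q1=[] Q2=[P5]
t=35-37: P5@Q2 runs 2, rem=0, completes. Q0=[] Q1=[] Q2=[]

Answer: P4,P3,P1,P2,P5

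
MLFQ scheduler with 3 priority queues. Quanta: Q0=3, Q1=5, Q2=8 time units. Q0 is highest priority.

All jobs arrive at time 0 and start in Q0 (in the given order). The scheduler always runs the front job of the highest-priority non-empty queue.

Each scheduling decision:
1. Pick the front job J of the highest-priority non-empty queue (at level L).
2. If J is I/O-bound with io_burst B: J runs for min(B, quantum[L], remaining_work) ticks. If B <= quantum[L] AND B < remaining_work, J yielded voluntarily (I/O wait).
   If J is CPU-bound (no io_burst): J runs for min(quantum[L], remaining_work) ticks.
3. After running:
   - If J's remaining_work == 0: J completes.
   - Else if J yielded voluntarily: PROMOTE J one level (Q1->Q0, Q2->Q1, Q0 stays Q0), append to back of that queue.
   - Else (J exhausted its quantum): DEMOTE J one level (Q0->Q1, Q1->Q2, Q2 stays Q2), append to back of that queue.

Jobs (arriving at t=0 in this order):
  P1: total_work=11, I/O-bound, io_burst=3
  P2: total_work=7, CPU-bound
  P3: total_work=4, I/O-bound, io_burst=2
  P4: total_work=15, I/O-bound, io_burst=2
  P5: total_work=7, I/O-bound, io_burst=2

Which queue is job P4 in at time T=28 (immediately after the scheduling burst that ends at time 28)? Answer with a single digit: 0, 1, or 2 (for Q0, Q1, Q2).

t=0-3: P1@Q0 runs 3, rem=8, I/O yield, promote→Q0. Q0=[P2,P3,P4,P5,P1] Q1=[] Q2=[]
t=3-6: P2@Q0 runs 3, rem=4, quantum used, demote→Q1. Q0=[P3,P4,P5,P1] Q1=[P2] Q2=[]
t=6-8: P3@Q0 runs 2, rem=2, I/O yield, promote→Q0. Q0=[P4,P5,P1,P3] Q1=[P2] Q2=[]
t=8-10: P4@Q0 runs 2, rem=13, I/O yield, promote→Q0. Q0=[P5,P1,P3,P4] Q1=[P2] Q2=[]
t=10-12: P5@Q0 runs 2, rem=5, I/O yield, promote→Q0. Q0=[P1,P3,P4,P5] Q1=[P2] Q2=[]
t=12-15: P1@Q0 runs 3, rem=5, I/O yield, promote→Q0. Q0=[P3,P4,P5,P1] Q1=[P2] Q2=[]
t=15-17: P3@Q0 runs 2, rem=0, completes. Q0=[P4,P5,P1] Q1=[P2] Q2=[]
t=17-19: P4@Q0 runs 2, rem=11, I/O yield, promote→Q0. Q0=[P5,P1,P4] Q1=[P2] Q2=[]
t=19-21: P5@Q0 runs 2, rem=3, I/O yield, promote→Q0. Q0=[P1,P4,P5] Q1=[P2] Q2=[]
t=21-24: P1@Q0 runs 3, rem=2, I/O yield, promote→Q0. Q0=[P4,P5,P1] Q1=[P2] Q2=[]
t=24-26: P4@Q0 runs 2, rem=9, I/O yield, promote→Q0. Q0=[P5,P1,P4] Q1=[P2] Q2=[]
t=26-28: P5@Q0 runs 2, rem=1, I/O yield, promote→Q0. Q0=[P1,P4,P5] Q1=[P2] Q2=[]
t=28-30: P1@Q0 runs 2, rem=0, completes. Q0=[P4,P5] Q1=[P2] Q2=[]
t=30-32: P4@Q0 runs 2, rem=7, I/O yield, promote→Q0. Q0=[P5,P4] Q1=[P2] Q2=[]
t=32-33: P5@Q0 runs 1, rem=0, completes. Q0=[P4] Q1=[P2] Q2=[]
t=33-35: P4@Q0 runs 2, rem=5, I/O yield, promote→Q0. Q0=[P4] Q1=[P2] Q2=[]
t=35-37: P4@Q0 runs 2, rem=3, I/O yield, promote→Q0. Q0=[P4] Q1=[P2] Q2=[]
t=37-39: P4@Q0 runs 2, rem=1, I/O yield, promote→Q0. Q0=[P4] Q1=[P2] Q2=[]
t=39-40: P4@Q0 runs 1, rem=0, completes. Q0=[] Q1=[P2] Q2=[]
t=40-44: P2@Q1 runs 4, rem=0, completes. Q0=[] Q1=[] Q2=[]

Answer: 0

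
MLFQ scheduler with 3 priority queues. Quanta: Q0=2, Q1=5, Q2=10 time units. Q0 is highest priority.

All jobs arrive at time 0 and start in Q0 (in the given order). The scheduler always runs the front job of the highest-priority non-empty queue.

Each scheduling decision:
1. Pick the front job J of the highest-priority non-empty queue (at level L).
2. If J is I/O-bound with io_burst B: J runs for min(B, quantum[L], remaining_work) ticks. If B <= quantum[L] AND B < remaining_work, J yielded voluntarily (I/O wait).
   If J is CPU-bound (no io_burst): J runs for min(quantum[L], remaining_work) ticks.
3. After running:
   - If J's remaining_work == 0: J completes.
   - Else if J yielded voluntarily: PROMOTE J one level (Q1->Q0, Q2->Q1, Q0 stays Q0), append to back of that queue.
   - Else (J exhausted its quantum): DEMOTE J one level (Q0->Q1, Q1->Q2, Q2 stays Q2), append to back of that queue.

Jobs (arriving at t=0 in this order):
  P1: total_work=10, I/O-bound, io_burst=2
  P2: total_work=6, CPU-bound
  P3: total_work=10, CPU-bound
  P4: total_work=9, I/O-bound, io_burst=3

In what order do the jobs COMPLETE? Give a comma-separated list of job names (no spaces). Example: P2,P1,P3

Answer: P1,P2,P4,P3

Derivation:
t=0-2: P1@Q0 runs 2, rem=8, I/O yield, promote→Q0. Q0=[P2,P3,P4,P1] Q1=[] Q2=[]
t=2-4: P2@Q0 runs 2, rem=4, quantum used, demote→Q1. Q0=[P3,P4,P1] Q1=[P2] Q2=[]
t=4-6: P3@Q0 runs 2, rem=8, quantum used, demote→Q1. Q0=[P4,P1] Q1=[P2,P3] Q2=[]
t=6-8: P4@Q0 runs 2, rem=7, quantum used, demote→Q1. Q0=[P1] Q1=[P2,P3,P4] Q2=[]
t=8-10: P1@Q0 runs 2, rem=6, I/O yield, promote→Q0. Q0=[P1] Q1=[P2,P3,P4] Q2=[]
t=10-12: P1@Q0 runs 2, rem=4, I/O yield, promote→Q0. Q0=[P1] Q1=[P2,P3,P4] Q2=[]
t=12-14: P1@Q0 runs 2, rem=2, I/O yield, promote→Q0. Q0=[P1] Q1=[P2,P3,P4] Q2=[]
t=14-16: P1@Q0 runs 2, rem=0, completes. Q0=[] Q1=[P2,P3,P4] Q2=[]
t=16-20: P2@Q1 runs 4, rem=0, completes. Q0=[] Q1=[P3,P4] Q2=[]
t=20-25: P3@Q1 runs 5, rem=3, quantum used, demote→Q2. Q0=[] Q1=[P4] Q2=[P3]
t=25-28: P4@Q1 runs 3, rem=4, I/O yield, promote→Q0. Q0=[P4] Q1=[] Q2=[P3]
t=28-30: P4@Q0 runs 2, rem=2, quantum used, demote→Q1. Q0=[] Q1=[P4] Q2=[P3]
t=30-32: P4@Q1 runs 2, rem=0, completes. Q0=[] Q1=[] Q2=[P3]
t=32-35: P3@Q2 runs 3, rem=0, completes. Q0=[] Q1=[] Q2=[]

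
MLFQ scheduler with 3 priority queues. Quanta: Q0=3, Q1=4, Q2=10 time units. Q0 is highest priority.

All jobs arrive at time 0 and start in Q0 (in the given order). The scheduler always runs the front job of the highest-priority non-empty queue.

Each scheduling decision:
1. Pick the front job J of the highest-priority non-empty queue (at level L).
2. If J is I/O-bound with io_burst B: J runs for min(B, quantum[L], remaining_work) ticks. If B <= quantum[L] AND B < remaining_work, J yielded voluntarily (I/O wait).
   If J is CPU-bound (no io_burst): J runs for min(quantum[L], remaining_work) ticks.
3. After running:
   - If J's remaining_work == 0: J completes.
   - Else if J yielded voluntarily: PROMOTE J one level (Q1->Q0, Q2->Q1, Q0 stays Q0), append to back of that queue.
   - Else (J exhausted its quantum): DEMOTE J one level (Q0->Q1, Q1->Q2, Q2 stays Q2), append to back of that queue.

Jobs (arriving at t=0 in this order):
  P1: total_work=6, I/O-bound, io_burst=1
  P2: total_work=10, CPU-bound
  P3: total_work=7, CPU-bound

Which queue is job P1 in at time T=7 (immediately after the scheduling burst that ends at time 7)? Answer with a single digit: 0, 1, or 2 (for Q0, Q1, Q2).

Answer: 0

Derivation:
t=0-1: P1@Q0 runs 1, rem=5, I/O yield, promote→Q0. Q0=[P2,P3,P1] Q1=[] Q2=[]
t=1-4: P2@Q0 runs 3, rem=7, quantum used, demote→Q1. Q0=[P3,P1] Q1=[P2] Q2=[]
t=4-7: P3@Q0 runs 3, rem=4, quantum used, demote→Q1. Q0=[P1] Q1=[P2,P3] Q2=[]
t=7-8: P1@Q0 runs 1, rem=4, I/O yield, promote→Q0. Q0=[P1] Q1=[P2,P3] Q2=[]
t=8-9: P1@Q0 runs 1, rem=3, I/O yield, promote→Q0. Q0=[P1] Q1=[P2,P3] Q2=[]
t=9-10: P1@Q0 runs 1, rem=2, I/O yield, promote→Q0. Q0=[P1] Q1=[P2,P3] Q2=[]
t=10-11: P1@Q0 runs 1, rem=1, I/O yield, promote→Q0. Q0=[P1] Q1=[P2,P3] Q2=[]
t=11-12: P1@Q0 runs 1, rem=0, completes. Q0=[] Q1=[P2,P3] Q2=[]
t=12-16: P2@Q1 runs 4, rem=3, quantum used, demote→Q2. Q0=[] Q1=[P3] Q2=[P2]
t=16-20: P3@Q1 runs 4, rem=0, completes. Q0=[] Q1=[] Q2=[P2]
t=20-23: P2@Q2 runs 3, rem=0, completes. Q0=[] Q1=[] Q2=[]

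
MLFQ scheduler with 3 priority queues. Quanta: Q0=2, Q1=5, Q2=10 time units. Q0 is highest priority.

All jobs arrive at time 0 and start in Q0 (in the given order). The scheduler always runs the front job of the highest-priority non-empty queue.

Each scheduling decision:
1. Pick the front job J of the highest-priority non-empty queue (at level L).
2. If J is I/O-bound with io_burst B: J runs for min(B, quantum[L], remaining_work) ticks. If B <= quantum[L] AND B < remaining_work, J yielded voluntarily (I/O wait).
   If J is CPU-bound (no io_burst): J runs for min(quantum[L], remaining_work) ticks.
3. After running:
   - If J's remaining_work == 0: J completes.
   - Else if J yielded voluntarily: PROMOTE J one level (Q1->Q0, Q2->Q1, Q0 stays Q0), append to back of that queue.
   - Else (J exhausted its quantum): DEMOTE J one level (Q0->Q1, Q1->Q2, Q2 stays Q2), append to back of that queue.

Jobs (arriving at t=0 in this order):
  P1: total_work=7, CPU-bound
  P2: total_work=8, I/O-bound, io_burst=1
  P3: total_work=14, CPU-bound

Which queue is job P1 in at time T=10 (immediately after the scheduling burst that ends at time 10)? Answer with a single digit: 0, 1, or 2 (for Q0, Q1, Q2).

Answer: 1

Derivation:
t=0-2: P1@Q0 runs 2, rem=5, quantum used, demote→Q1. Q0=[P2,P3] Q1=[P1] Q2=[]
t=2-3: P2@Q0 runs 1, rem=7, I/O yield, promote→Q0. Q0=[P3,P2] Q1=[P1] Q2=[]
t=3-5: P3@Q0 runs 2, rem=12, quantum used, demote→Q1. Q0=[P2] Q1=[P1,P3] Q2=[]
t=5-6: P2@Q0 runs 1, rem=6, I/O yield, promote→Q0. Q0=[P2] Q1=[P1,P3] Q2=[]
t=6-7: P2@Q0 runs 1, rem=5, I/O yield, promote→Q0. Q0=[P2] Q1=[P1,P3] Q2=[]
t=7-8: P2@Q0 runs 1, rem=4, I/O yield, promote→Q0. Q0=[P2] Q1=[P1,P3] Q2=[]
t=8-9: P2@Q0 runs 1, rem=3, I/O yield, promote→Q0. Q0=[P2] Q1=[P1,P3] Q2=[]
t=9-10: P2@Q0 runs 1, rem=2, I/O yield, promote→Q0. Q0=[P2] Q1=[P1,P3] Q2=[]
t=10-11: P2@Q0 runs 1, rem=1, I/O yield, promote→Q0. Q0=[P2] Q1=[P1,P3] Q2=[]
t=11-12: P2@Q0 runs 1, rem=0, completes. Q0=[] Q1=[P1,P3] Q2=[]
t=12-17: P1@Q1 runs 5, rem=0, completes. Q0=[] Q1=[P3] Q2=[]
t=17-22: P3@Q1 runs 5, rem=7, quantum used, demote→Q2. Q0=[] Q1=[] Q2=[P3]
t=22-29: P3@Q2 runs 7, rem=0, completes. Q0=[] Q1=[] Q2=[]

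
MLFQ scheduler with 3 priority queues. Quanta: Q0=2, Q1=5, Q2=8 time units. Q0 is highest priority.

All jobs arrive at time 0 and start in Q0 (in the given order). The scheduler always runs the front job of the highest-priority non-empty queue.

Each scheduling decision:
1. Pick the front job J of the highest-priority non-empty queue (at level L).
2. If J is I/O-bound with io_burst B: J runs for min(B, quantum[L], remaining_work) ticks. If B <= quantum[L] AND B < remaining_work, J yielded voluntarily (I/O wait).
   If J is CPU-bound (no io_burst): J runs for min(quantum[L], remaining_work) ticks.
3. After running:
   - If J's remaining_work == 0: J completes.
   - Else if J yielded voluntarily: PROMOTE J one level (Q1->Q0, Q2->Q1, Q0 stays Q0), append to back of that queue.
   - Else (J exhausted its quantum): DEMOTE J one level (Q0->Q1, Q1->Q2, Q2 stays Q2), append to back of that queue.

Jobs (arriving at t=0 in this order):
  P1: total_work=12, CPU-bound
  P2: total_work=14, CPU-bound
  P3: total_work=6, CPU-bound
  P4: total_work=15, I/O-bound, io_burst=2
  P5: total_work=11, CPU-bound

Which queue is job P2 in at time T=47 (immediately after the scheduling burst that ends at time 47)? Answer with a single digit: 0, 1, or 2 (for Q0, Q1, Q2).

Answer: 2

Derivation:
t=0-2: P1@Q0 runs 2, rem=10, quantum used, demote→Q1. Q0=[P2,P3,P4,P5] Q1=[P1] Q2=[]
t=2-4: P2@Q0 runs 2, rem=12, quantum used, demote→Q1. Q0=[P3,P4,P5] Q1=[P1,P2] Q2=[]
t=4-6: P3@Q0 runs 2, rem=4, quantum used, demote→Q1. Q0=[P4,P5] Q1=[P1,P2,P3] Q2=[]
t=6-8: P4@Q0 runs 2, rem=13, I/O yield, promote→Q0. Q0=[P5,P4] Q1=[P1,P2,P3] Q2=[]
t=8-10: P5@Q0 runs 2, rem=9, quantum used, demote→Q1. Q0=[P4] Q1=[P1,P2,P3,P5] Q2=[]
t=10-12: P4@Q0 runs 2, rem=11, I/O yield, promote→Q0. Q0=[P4] Q1=[P1,P2,P3,P5] Q2=[]
t=12-14: P4@Q0 runs 2, rem=9, I/O yield, promote→Q0. Q0=[P4] Q1=[P1,P2,P3,P5] Q2=[]
t=14-16: P4@Q0 runs 2, rem=7, I/O yield, promote→Q0. Q0=[P4] Q1=[P1,P2,P3,P5] Q2=[]
t=16-18: P4@Q0 runs 2, rem=5, I/O yield, promote→Q0. Q0=[P4] Q1=[P1,P2,P3,P5] Q2=[]
t=18-20: P4@Q0 runs 2, rem=3, I/O yield, promote→Q0. Q0=[P4] Q1=[P1,P2,P3,P5] Q2=[]
t=20-22: P4@Q0 runs 2, rem=1, I/O yield, promote→Q0. Q0=[P4] Q1=[P1,P2,P3,P5] Q2=[]
t=22-23: P4@Q0 runs 1, rem=0, completes. Q0=[] Q1=[P1,P2,P3,P5] Q2=[]
t=23-28: P1@Q1 runs 5, rem=5, quantum used, demote→Q2. Q0=[] Q1=[P2,P3,P5] Q2=[P1]
t=28-33: P2@Q1 runs 5, rem=7, quantum used, demote→Q2. Q0=[] Q1=[P3,P5] Q2=[P1,P2]
t=33-37: P3@Q1 runs 4, rem=0, completes. Q0=[] Q1=[P5] Q2=[P1,P2]
t=37-42: P5@Q1 runs 5, rem=4, quantum used, demote→Q2. Q0=[] Q1=[] Q2=[P1,P2,P5]
t=42-47: P1@Q2 runs 5, rem=0, completes. Q0=[] Q1=[] Q2=[P2,P5]
t=47-54: P2@Q2 runs 7, rem=0, completes. Q0=[] Q1=[] Q2=[P5]
t=54-58: P5@Q2 runs 4, rem=0, completes. Q0=[] Q1=[] Q2=[]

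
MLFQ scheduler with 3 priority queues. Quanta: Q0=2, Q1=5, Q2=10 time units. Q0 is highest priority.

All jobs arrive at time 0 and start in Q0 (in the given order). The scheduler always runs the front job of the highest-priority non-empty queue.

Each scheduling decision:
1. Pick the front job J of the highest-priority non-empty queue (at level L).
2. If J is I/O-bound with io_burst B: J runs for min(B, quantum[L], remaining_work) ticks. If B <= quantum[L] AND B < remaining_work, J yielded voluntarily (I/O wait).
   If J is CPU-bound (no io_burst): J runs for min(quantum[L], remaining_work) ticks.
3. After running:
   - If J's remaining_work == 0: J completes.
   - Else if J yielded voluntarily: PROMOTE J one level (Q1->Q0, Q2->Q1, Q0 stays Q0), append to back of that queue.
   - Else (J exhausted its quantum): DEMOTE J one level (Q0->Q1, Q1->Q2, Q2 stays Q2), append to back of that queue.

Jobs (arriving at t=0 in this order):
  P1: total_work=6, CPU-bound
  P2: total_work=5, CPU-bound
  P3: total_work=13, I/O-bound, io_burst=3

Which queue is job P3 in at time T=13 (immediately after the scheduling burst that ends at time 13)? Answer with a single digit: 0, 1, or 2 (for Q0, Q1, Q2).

t=0-2: P1@Q0 runs 2, rem=4, quantum used, demote→Q1. Q0=[P2,P3] Q1=[P1] Q2=[]
t=2-4: P2@Q0 runs 2, rem=3, quantum used, demote→Q1. Q0=[P3] Q1=[P1,P2] Q2=[]
t=4-6: P3@Q0 runs 2, rem=11, quantum used, demote→Q1. Q0=[] Q1=[P1,P2,P3] Q2=[]
t=6-10: P1@Q1 runs 4, rem=0, completes. Q0=[] Q1=[P2,P3] Q2=[]
t=10-13: P2@Q1 runs 3, rem=0, completes. Q0=[] Q1=[P3] Q2=[]
t=13-16: P3@Q1 runs 3, rem=8, I/O yield, promote→Q0. Q0=[P3] Q1=[] Q2=[]
t=16-18: P3@Q0 runs 2, rem=6, quantum used, demote→Q1. Q0=[] Q1=[P3] Q2=[]
t=18-21: P3@Q1 runs 3, rem=3, I/O yield, promote→Q0. Q0=[P3] Q1=[] Q2=[]
t=21-23: P3@Q0 runs 2, rem=1, quantum used, demote→Q1. Q0=[] Q1=[P3] Q2=[]
t=23-24: P3@Q1 runs 1, rem=0, completes. Q0=[] Q1=[] Q2=[]

Answer: 1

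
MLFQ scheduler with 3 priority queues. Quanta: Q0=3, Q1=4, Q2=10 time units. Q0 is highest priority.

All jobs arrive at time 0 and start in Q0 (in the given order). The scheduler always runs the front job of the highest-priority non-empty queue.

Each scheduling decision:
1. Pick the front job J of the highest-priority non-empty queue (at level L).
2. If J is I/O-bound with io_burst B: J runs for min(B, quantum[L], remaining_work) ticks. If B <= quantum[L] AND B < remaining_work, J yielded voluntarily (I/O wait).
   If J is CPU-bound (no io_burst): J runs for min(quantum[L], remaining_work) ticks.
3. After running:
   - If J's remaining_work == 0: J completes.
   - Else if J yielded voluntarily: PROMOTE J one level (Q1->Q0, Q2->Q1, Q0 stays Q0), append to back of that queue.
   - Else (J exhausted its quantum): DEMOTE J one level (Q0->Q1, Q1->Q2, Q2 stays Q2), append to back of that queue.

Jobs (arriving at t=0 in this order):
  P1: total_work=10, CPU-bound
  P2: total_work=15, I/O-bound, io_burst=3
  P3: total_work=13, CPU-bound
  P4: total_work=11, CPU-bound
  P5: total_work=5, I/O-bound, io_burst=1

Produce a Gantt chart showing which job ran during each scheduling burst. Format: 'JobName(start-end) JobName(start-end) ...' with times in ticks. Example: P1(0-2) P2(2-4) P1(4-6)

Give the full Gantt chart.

t=0-3: P1@Q0 runs 3, rem=7, quantum used, demote→Q1. Q0=[P2,P3,P4,P5] Q1=[P1] Q2=[]
t=3-6: P2@Q0 runs 3, rem=12, I/O yield, promote→Q0. Q0=[P3,P4,P5,P2] Q1=[P1] Q2=[]
t=6-9: P3@Q0 runs 3, rem=10, quantum used, demote→Q1. Q0=[P4,P5,P2] Q1=[P1,P3] Q2=[]
t=9-12: P4@Q0 runs 3, rem=8, quantum used, demote→Q1. Q0=[P5,P2] Q1=[P1,P3,P4] Q2=[]
t=12-13: P5@Q0 runs 1, rem=4, I/O yield, promote→Q0. Q0=[P2,P5] Q1=[P1,P3,P4] Q2=[]
t=13-16: P2@Q0 runs 3, rem=9, I/O yield, promote→Q0. Q0=[P5,P2] Q1=[P1,P3,P4] Q2=[]
t=16-17: P5@Q0 runs 1, rem=3, I/O yield, promote→Q0. Q0=[P2,P5] Q1=[P1,P3,P4] Q2=[]
t=17-20: P2@Q0 runs 3, rem=6, I/O yield, promote→Q0. Q0=[P5,P2] Q1=[P1,P3,P4] Q2=[]
t=20-21: P5@Q0 runs 1, rem=2, I/O yield, promote→Q0. Q0=[P2,P5] Q1=[P1,P3,P4] Q2=[]
t=21-24: P2@Q0 runs 3, rem=3, I/O yield, promote→Q0. Q0=[P5,P2] Q1=[P1,P3,P4] Q2=[]
t=24-25: P5@Q0 runs 1, rem=1, I/O yield, promote→Q0. Q0=[P2,P5] Q1=[P1,P3,P4] Q2=[]
t=25-28: P2@Q0 runs 3, rem=0, completes. Q0=[P5] Q1=[P1,P3,P4] Q2=[]
t=28-29: P5@Q0 runs 1, rem=0, completes. Q0=[] Q1=[P1,P3,P4] Q2=[]
t=29-33: P1@Q1 runs 4, rem=3, quantum used, demote→Q2. Q0=[] Q1=[P3,P4] Q2=[P1]
t=33-37: P3@Q1 runs 4, rem=6, quantum used, demote→Q2. Q0=[] Q1=[P4] Q2=[P1,P3]
t=37-41: P4@Q1 runs 4, rem=4, quantum used, demote→Q2. Q0=[] Q1=[] Q2=[P1,P3,P4]
t=41-44: P1@Q2 runs 3, rem=0, completes. Q0=[] Q1=[] Q2=[P3,P4]
t=44-50: P3@Q2 runs 6, rem=0, completes. Q0=[] Q1=[] Q2=[P4]
t=50-54: P4@Q2 runs 4, rem=0, completes. Q0=[] Q1=[] Q2=[]

Answer: P1(0-3) P2(3-6) P3(6-9) P4(9-12) P5(12-13) P2(13-16) P5(16-17) P2(17-20) P5(20-21) P2(21-24) P5(24-25) P2(25-28) P5(28-29) P1(29-33) P3(33-37) P4(37-41) P1(41-44) P3(44-50) P4(50-54)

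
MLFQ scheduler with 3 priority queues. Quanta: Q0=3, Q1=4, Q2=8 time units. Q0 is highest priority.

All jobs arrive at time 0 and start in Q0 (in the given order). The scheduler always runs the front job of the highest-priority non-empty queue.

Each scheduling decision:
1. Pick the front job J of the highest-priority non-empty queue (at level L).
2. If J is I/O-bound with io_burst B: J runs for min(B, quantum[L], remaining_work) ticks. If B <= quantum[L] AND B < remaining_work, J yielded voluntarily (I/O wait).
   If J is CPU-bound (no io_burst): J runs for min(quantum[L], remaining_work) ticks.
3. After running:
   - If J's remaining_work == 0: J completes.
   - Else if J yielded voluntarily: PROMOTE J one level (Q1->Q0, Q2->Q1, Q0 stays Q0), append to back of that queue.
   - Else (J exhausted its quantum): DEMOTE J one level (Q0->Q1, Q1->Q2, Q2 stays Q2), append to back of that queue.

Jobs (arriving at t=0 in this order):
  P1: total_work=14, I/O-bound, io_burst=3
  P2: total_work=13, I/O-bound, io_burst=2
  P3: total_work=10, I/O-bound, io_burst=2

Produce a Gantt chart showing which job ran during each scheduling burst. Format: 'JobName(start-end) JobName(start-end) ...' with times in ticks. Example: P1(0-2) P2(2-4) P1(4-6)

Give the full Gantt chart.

t=0-3: P1@Q0 runs 3, rem=11, I/O yield, promote→Q0. Q0=[P2,P3,P1] Q1=[] Q2=[]
t=3-5: P2@Q0 runs 2, rem=11, I/O yield, promote→Q0. Q0=[P3,P1,P2] Q1=[] Q2=[]
t=5-7: P3@Q0 runs 2, rem=8, I/O yield, promote→Q0. Q0=[P1,P2,P3] Q1=[] Q2=[]
t=7-10: P1@Q0 runs 3, rem=8, I/O yield, promote→Q0. Q0=[P2,P3,P1] Q1=[] Q2=[]
t=10-12: P2@Q0 runs 2, rem=9, I/O yield, promote→Q0. Q0=[P3,P1,P2] Q1=[] Q2=[]
t=12-14: P3@Q0 runs 2, rem=6, I/O yield, promote→Q0. Q0=[P1,P2,P3] Q1=[] Q2=[]
t=14-17: P1@Q0 runs 3, rem=5, I/O yield, promote→Q0. Q0=[P2,P3,P1] Q1=[] Q2=[]
t=17-19: P2@Q0 runs 2, rem=7, I/O yield, promote→Q0. Q0=[P3,P1,P2] Q1=[] Q2=[]
t=19-21: P3@Q0 runs 2, rem=4, I/O yield, promote→Q0. Q0=[P1,P2,P3] Q1=[] Q2=[]
t=21-24: P1@Q0 runs 3, rem=2, I/O yield, promote→Q0. Q0=[P2,P3,P1] Q1=[] Q2=[]
t=24-26: P2@Q0 runs 2, rem=5, I/O yield, promote→Q0. Q0=[P3,P1,P2] Q1=[] Q2=[]
t=26-28: P3@Q0 runs 2, rem=2, I/O yield, promote→Q0. Q0=[P1,P2,P3] Q1=[] Q2=[]
t=28-30: P1@Q0 runs 2, rem=0, completes. Q0=[P2,P3] Q1=[] Q2=[]
t=30-32: P2@Q0 runs 2, rem=3, I/O yield, promote→Q0. Q0=[P3,P2] Q1=[] Q2=[]
t=32-34: P3@Q0 runs 2, rem=0, completes. Q0=[P2] Q1=[] Q2=[]
t=34-36: P2@Q0 runs 2, rem=1, I/O yield, promote→Q0. Q0=[P2] Q1=[] Q2=[]
t=36-37: P2@Q0 runs 1, rem=0, completes. Q0=[] Q1=[] Q2=[]

Answer: P1(0-3) P2(3-5) P3(5-7) P1(7-10) P2(10-12) P3(12-14) P1(14-17) P2(17-19) P3(19-21) P1(21-24) P2(24-26) P3(26-28) P1(28-30) P2(30-32) P3(32-34) P2(34-36) P2(36-37)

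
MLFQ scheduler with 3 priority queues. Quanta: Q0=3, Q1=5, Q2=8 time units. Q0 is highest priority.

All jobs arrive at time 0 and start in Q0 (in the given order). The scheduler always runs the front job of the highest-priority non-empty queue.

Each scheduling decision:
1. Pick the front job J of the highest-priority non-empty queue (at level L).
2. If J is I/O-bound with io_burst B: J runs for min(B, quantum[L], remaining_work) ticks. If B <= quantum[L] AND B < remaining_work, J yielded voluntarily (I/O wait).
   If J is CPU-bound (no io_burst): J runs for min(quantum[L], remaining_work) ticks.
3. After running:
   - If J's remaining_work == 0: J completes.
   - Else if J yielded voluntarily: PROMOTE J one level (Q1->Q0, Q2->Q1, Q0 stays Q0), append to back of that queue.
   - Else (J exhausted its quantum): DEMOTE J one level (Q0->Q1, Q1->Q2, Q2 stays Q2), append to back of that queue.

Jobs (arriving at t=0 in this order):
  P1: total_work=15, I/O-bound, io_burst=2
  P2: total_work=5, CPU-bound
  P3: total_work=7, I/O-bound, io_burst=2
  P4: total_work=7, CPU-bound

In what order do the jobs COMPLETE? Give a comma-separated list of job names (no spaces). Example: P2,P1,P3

t=0-2: P1@Q0 runs 2, rem=13, I/O yield, promote→Q0. Q0=[P2,P3,P4,P1] Q1=[] Q2=[]
t=2-5: P2@Q0 runs 3, rem=2, quantum used, demote→Q1. Q0=[P3,P4,P1] Q1=[P2] Q2=[]
t=5-7: P3@Q0 runs 2, rem=5, I/O yield, promote→Q0. Q0=[P4,P1,P3] Q1=[P2] Q2=[]
t=7-10: P4@Q0 runs 3, rem=4, quantum used, demote→Q1. Q0=[P1,P3] Q1=[P2,P4] Q2=[]
t=10-12: P1@Q0 runs 2, rem=11, I/O yield, promote→Q0. Q0=[P3,P1] Q1=[P2,P4] Q2=[]
t=12-14: P3@Q0 runs 2, rem=3, I/O yield, promote→Q0. Q0=[P1,P3] Q1=[P2,P4] Q2=[]
t=14-16: P1@Q0 runs 2, rem=9, I/O yield, promote→Q0. Q0=[P3,P1] Q1=[P2,P4] Q2=[]
t=16-18: P3@Q0 runs 2, rem=1, I/O yield, promote→Q0. Q0=[P1,P3] Q1=[P2,P4] Q2=[]
t=18-20: P1@Q0 runs 2, rem=7, I/O yield, promote→Q0. Q0=[P3,P1] Q1=[P2,P4] Q2=[]
t=20-21: P3@Q0 runs 1, rem=0, completes. Q0=[P1] Q1=[P2,P4] Q2=[]
t=21-23: P1@Q0 runs 2, rem=5, I/O yield, promote→Q0. Q0=[P1] Q1=[P2,P4] Q2=[]
t=23-25: P1@Q0 runs 2, rem=3, I/O yield, promote→Q0. Q0=[P1] Q1=[P2,P4] Q2=[]
t=25-27: P1@Q0 runs 2, rem=1, I/O yield, promote→Q0. Q0=[P1] Q1=[P2,P4] Q2=[]
t=27-28: P1@Q0 runs 1, rem=0, completes. Q0=[] Q1=[P2,P4] Q2=[]
t=28-30: P2@Q1 runs 2, rem=0, completes. Q0=[] Q1=[P4] Q2=[]
t=30-34: P4@Q1 runs 4, rem=0, completes. Q0=[] Q1=[] Q2=[]

Answer: P3,P1,P2,P4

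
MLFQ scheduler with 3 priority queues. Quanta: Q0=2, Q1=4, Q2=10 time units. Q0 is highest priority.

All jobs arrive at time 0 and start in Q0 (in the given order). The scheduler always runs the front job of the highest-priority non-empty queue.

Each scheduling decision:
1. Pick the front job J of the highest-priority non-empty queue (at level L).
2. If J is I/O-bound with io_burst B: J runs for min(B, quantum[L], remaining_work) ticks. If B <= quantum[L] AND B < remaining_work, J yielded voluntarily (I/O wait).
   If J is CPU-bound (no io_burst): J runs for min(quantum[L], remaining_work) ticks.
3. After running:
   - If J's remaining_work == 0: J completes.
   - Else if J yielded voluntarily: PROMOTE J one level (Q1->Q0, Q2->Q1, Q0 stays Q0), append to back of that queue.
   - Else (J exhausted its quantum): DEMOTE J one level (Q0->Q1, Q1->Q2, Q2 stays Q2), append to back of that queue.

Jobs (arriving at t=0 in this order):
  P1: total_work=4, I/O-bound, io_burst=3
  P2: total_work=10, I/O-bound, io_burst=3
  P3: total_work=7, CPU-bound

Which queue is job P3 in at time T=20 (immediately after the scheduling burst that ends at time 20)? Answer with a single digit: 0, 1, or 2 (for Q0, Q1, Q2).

Answer: 2

Derivation:
t=0-2: P1@Q0 runs 2, rem=2, quantum used, demote→Q1. Q0=[P2,P3] Q1=[P1] Q2=[]
t=2-4: P2@Q0 runs 2, rem=8, quantum used, demote→Q1. Q0=[P3] Q1=[P1,P2] Q2=[]
t=4-6: P3@Q0 runs 2, rem=5, quantum used, demote→Q1. Q0=[] Q1=[P1,P2,P3] Q2=[]
t=6-8: P1@Q1 runs 2, rem=0, completes. Q0=[] Q1=[P2,P3] Q2=[]
t=8-11: P2@Q1 runs 3, rem=5, I/O yield, promote→Q0. Q0=[P2] Q1=[P3] Q2=[]
t=11-13: P2@Q0 runs 2, rem=3, quantum used, demote→Q1. Q0=[] Q1=[P3,P2] Q2=[]
t=13-17: P3@Q1 runs 4, rem=1, quantum used, demote→Q2. Q0=[] Q1=[P2] Q2=[P3]
t=17-20: P2@Q1 runs 3, rem=0, completes. Q0=[] Q1=[] Q2=[P3]
t=20-21: P3@Q2 runs 1, rem=0, completes. Q0=[] Q1=[] Q2=[]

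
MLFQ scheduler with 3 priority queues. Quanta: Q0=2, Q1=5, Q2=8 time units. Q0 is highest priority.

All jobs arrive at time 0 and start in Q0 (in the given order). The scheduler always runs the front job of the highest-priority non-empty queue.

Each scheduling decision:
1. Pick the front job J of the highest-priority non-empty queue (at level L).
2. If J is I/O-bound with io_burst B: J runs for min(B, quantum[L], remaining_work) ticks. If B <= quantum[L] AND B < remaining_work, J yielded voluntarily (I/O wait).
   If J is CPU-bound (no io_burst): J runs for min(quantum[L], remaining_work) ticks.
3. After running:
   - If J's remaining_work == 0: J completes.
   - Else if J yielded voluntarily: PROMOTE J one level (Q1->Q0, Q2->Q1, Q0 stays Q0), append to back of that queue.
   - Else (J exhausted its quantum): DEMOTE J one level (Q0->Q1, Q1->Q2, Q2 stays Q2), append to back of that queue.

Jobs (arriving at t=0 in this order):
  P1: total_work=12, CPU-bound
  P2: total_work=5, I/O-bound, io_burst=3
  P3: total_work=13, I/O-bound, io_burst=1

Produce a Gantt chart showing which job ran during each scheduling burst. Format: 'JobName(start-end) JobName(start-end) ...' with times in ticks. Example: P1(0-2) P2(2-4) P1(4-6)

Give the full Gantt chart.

Answer: P1(0-2) P2(2-4) P3(4-5) P3(5-6) P3(6-7) P3(7-8) P3(8-9) P3(9-10) P3(10-11) P3(11-12) P3(12-13) P3(13-14) P3(14-15) P3(15-16) P3(16-17) P1(17-22) P2(22-25) P1(25-30)

Derivation:
t=0-2: P1@Q0 runs 2, rem=10, quantum used, demote→Q1. Q0=[P2,P3] Q1=[P1] Q2=[]
t=2-4: P2@Q0 runs 2, rem=3, quantum used, demote→Q1. Q0=[P3] Q1=[P1,P2] Q2=[]
t=4-5: P3@Q0 runs 1, rem=12, I/O yield, promote→Q0. Q0=[P3] Q1=[P1,P2] Q2=[]
t=5-6: P3@Q0 runs 1, rem=11, I/O yield, promote→Q0. Q0=[P3] Q1=[P1,P2] Q2=[]
t=6-7: P3@Q0 runs 1, rem=10, I/O yield, promote→Q0. Q0=[P3] Q1=[P1,P2] Q2=[]
t=7-8: P3@Q0 runs 1, rem=9, I/O yield, promote→Q0. Q0=[P3] Q1=[P1,P2] Q2=[]
t=8-9: P3@Q0 runs 1, rem=8, I/O yield, promote→Q0. Q0=[P3] Q1=[P1,P2] Q2=[]
t=9-10: P3@Q0 runs 1, rem=7, I/O yield, promote→Q0. Q0=[P3] Q1=[P1,P2] Q2=[]
t=10-11: P3@Q0 runs 1, rem=6, I/O yield, promote→Q0. Q0=[P3] Q1=[P1,P2] Q2=[]
t=11-12: P3@Q0 runs 1, rem=5, I/O yield, promote→Q0. Q0=[P3] Q1=[P1,P2] Q2=[]
t=12-13: P3@Q0 runs 1, rem=4, I/O yield, promote→Q0. Q0=[P3] Q1=[P1,P2] Q2=[]
t=13-14: P3@Q0 runs 1, rem=3, I/O yield, promote→Q0. Q0=[P3] Q1=[P1,P2] Q2=[]
t=14-15: P3@Q0 runs 1, rem=2, I/O yield, promote→Q0. Q0=[P3] Q1=[P1,P2] Q2=[]
t=15-16: P3@Q0 runs 1, rem=1, I/O yield, promote→Q0. Q0=[P3] Q1=[P1,P2] Q2=[]
t=16-17: P3@Q0 runs 1, rem=0, completes. Q0=[] Q1=[P1,P2] Q2=[]
t=17-22: P1@Q1 runs 5, rem=5, quantum used, demote→Q2. Q0=[] Q1=[P2] Q2=[P1]
t=22-25: P2@Q1 runs 3, rem=0, completes. Q0=[] Q1=[] Q2=[P1]
t=25-30: P1@Q2 runs 5, rem=0, completes. Q0=[] Q1=[] Q2=[]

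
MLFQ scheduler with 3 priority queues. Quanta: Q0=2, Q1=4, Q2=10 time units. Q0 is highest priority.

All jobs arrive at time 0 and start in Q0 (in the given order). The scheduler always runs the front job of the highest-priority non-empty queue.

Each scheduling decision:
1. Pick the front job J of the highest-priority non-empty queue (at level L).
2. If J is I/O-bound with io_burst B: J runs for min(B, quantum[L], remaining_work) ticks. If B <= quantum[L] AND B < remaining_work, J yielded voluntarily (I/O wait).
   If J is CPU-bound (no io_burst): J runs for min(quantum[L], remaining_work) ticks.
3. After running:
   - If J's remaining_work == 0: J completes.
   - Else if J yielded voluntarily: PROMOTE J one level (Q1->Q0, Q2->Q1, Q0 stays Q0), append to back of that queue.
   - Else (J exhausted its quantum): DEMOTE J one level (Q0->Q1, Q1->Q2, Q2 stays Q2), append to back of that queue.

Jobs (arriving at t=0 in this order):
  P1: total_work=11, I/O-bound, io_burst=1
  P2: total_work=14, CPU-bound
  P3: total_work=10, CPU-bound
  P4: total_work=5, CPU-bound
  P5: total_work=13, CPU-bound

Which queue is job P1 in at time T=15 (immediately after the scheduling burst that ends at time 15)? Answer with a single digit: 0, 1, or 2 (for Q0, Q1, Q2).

t=0-1: P1@Q0 runs 1, rem=10, I/O yield, promote→Q0. Q0=[P2,P3,P4,P5,P1] Q1=[] Q2=[]
t=1-3: P2@Q0 runs 2, rem=12, quantum used, demote→Q1. Q0=[P3,P4,P5,P1] Q1=[P2] Q2=[]
t=3-5: P3@Q0 runs 2, rem=8, quantum used, demote→Q1. Q0=[P4,P5,P1] Q1=[P2,P3] Q2=[]
t=5-7: P4@Q0 runs 2, rem=3, quantum used, demote→Q1. Q0=[P5,P1] Q1=[P2,P3,P4] Q2=[]
t=7-9: P5@Q0 runs 2, rem=11, quantum used, demote→Q1. Q0=[P1] Q1=[P2,P3,P4,P5] Q2=[]
t=9-10: P1@Q0 runs 1, rem=9, I/O yield, promote→Q0. Q0=[P1] Q1=[P2,P3,P4,P5] Q2=[]
t=10-11: P1@Q0 runs 1, rem=8, I/O yield, promote→Q0. Q0=[P1] Q1=[P2,P3,P4,P5] Q2=[]
t=11-12: P1@Q0 runs 1, rem=7, I/O yield, promote→Q0. Q0=[P1] Q1=[P2,P3,P4,P5] Q2=[]
t=12-13: P1@Q0 runs 1, rem=6, I/O yield, promote→Q0. Q0=[P1] Q1=[P2,P3,P4,P5] Q2=[]
t=13-14: P1@Q0 runs 1, rem=5, I/O yield, promote→Q0. Q0=[P1] Q1=[P2,P3,P4,P5] Q2=[]
t=14-15: P1@Q0 runs 1, rem=4, I/O yield, promote→Q0. Q0=[P1] Q1=[P2,P3,P4,P5] Q2=[]
t=15-16: P1@Q0 runs 1, rem=3, I/O yield, promote→Q0. Q0=[P1] Q1=[P2,P3,P4,P5] Q2=[]
t=16-17: P1@Q0 runs 1, rem=2, I/O yield, promote→Q0. Q0=[P1] Q1=[P2,P3,P4,P5] Q2=[]
t=17-18: P1@Q0 runs 1, rem=1, I/O yield, promote→Q0. Q0=[P1] Q1=[P2,P3,P4,P5] Q2=[]
t=18-19: P1@Q0 runs 1, rem=0, completes. Q0=[] Q1=[P2,P3,P4,P5] Q2=[]
t=19-23: P2@Q1 runs 4, rem=8, quantum used, demote→Q2. Q0=[] Q1=[P3,P4,P5] Q2=[P2]
t=23-27: P3@Q1 runs 4, rem=4, quantum used, demote→Q2. Q0=[] Q1=[P4,P5] Q2=[P2,P3]
t=27-30: P4@Q1 runs 3, rem=0, completes. Q0=[] Q1=[P5] Q2=[P2,P3]
t=30-34: P5@Q1 runs 4, rem=7, quantum used, demote→Q2. Q0=[] Q1=[] Q2=[P2,P3,P5]
t=34-42: P2@Q2 runs 8, rem=0, completes. Q0=[] Q1=[] Q2=[P3,P5]
t=42-46: P3@Q2 runs 4, rem=0, completes. Q0=[] Q1=[] Q2=[P5]
t=46-53: P5@Q2 runs 7, rem=0, completes. Q0=[] Q1=[] Q2=[]

Answer: 0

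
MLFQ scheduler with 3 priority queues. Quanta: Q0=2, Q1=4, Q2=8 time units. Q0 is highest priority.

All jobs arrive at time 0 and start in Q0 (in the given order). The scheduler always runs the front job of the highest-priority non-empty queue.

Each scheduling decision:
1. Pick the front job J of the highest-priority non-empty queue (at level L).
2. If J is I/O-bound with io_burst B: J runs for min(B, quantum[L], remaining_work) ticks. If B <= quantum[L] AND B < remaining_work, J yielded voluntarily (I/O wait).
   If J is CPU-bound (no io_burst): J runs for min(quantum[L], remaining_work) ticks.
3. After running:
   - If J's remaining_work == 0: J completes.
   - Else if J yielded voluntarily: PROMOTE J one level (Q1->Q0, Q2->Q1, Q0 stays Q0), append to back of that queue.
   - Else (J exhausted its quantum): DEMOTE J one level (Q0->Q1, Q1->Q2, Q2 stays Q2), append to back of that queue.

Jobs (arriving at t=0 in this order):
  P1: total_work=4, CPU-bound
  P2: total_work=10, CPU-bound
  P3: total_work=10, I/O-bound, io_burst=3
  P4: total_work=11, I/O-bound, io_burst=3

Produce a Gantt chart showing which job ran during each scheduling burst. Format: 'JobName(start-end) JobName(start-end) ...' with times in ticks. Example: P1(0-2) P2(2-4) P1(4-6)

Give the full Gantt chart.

t=0-2: P1@Q0 runs 2, rem=2, quantum used, demote→Q1. Q0=[P2,P3,P4] Q1=[P1] Q2=[]
t=2-4: P2@Q0 runs 2, rem=8, quantum used, demote→Q1. Q0=[P3,P4] Q1=[P1,P2] Q2=[]
t=4-6: P3@Q0 runs 2, rem=8, quantum used, demote→Q1. Q0=[P4] Q1=[P1,P2,P3] Q2=[]
t=6-8: P4@Q0 runs 2, rem=9, quantum used, demote→Q1. Q0=[] Q1=[P1,P2,P3,P4] Q2=[]
t=8-10: P1@Q1 runs 2, rem=0, completes. Q0=[] Q1=[P2,P3,P4] Q2=[]
t=10-14: P2@Q1 runs 4, rem=4, quantum used, demote→Q2. Q0=[] Q1=[P3,P4] Q2=[P2]
t=14-17: P3@Q1 runs 3, rem=5, I/O yield, promote→Q0. Q0=[P3] Q1=[P4] Q2=[P2]
t=17-19: P3@Q0 runs 2, rem=3, quantum used, demote→Q1. Q0=[] Q1=[P4,P3] Q2=[P2]
t=19-22: P4@Q1 runs 3, rem=6, I/O yield, promote→Q0. Q0=[P4] Q1=[P3] Q2=[P2]
t=22-24: P4@Q0 runs 2, rem=4, quantum used, demote→Q1. Q0=[] Q1=[P3,P4] Q2=[P2]
t=24-27: P3@Q1 runs 3, rem=0, completes. Q0=[] Q1=[P4] Q2=[P2]
t=27-30: P4@Q1 runs 3, rem=1, I/O yield, promote→Q0. Q0=[P4] Q1=[] Q2=[P2]
t=30-31: P4@Q0 runs 1, rem=0, completes. Q0=[] Q1=[] Q2=[P2]
t=31-35: P2@Q2 runs 4, rem=0, completes. Q0=[] Q1=[] Q2=[]

Answer: P1(0-2) P2(2-4) P3(4-6) P4(6-8) P1(8-10) P2(10-14) P3(14-17) P3(17-19) P4(19-22) P4(22-24) P3(24-27) P4(27-30) P4(30-31) P2(31-35)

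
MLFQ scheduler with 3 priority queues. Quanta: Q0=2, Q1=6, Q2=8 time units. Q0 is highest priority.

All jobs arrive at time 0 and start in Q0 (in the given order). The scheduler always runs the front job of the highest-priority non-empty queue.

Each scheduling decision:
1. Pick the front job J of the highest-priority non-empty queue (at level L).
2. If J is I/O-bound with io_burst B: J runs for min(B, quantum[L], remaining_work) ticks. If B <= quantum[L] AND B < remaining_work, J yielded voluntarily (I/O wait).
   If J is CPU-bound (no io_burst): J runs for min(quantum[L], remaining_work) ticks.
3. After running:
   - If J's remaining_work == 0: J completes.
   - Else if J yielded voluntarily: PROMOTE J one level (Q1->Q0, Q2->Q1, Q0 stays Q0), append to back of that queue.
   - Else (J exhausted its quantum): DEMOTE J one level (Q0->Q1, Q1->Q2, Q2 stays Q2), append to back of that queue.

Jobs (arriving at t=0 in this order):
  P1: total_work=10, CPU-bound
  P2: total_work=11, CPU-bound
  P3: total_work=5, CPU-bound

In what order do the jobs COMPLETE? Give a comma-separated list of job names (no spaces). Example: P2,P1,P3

t=0-2: P1@Q0 runs 2, rem=8, quantum used, demote→Q1. Q0=[P2,P3] Q1=[P1] Q2=[]
t=2-4: P2@Q0 runs 2, rem=9, quantum used, demote→Q1. Q0=[P3] Q1=[P1,P2] Q2=[]
t=4-6: P3@Q0 runs 2, rem=3, quantum used, demote→Q1. Q0=[] Q1=[P1,P2,P3] Q2=[]
t=6-12: P1@Q1 runs 6, rem=2, quantum used, demote→Q2. Q0=[] Q1=[P2,P3] Q2=[P1]
t=12-18: P2@Q1 runs 6, rem=3, quantum used, demote→Q2. Q0=[] Q1=[P3] Q2=[P1,P2]
t=18-21: P3@Q1 runs 3, rem=0, completes. Q0=[] Q1=[] Q2=[P1,P2]
t=21-23: P1@Q2 runs 2, rem=0, completes. Q0=[] Q1=[] Q2=[P2]
t=23-26: P2@Q2 runs 3, rem=0, completes. Q0=[] Q1=[] Q2=[]

Answer: P3,P1,P2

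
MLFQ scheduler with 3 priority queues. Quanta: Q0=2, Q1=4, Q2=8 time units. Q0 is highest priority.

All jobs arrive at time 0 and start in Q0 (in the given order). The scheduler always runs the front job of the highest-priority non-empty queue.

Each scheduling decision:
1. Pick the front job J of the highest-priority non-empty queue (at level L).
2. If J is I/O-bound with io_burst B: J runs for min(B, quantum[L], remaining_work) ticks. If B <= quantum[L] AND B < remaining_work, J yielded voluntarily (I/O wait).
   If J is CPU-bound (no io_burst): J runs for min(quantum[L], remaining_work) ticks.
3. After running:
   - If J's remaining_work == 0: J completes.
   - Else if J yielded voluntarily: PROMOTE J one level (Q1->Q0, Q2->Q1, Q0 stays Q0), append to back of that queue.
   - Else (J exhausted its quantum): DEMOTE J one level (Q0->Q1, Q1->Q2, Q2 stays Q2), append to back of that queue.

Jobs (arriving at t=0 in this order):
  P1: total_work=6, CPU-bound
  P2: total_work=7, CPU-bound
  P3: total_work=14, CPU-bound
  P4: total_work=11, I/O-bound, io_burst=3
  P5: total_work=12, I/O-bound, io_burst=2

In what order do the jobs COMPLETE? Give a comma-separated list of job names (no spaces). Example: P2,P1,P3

Answer: P5,P1,P4,P2,P3

Derivation:
t=0-2: P1@Q0 runs 2, rem=4, quantum used, demote→Q1. Q0=[P2,P3,P4,P5] Q1=[P1] Q2=[]
t=2-4: P2@Q0 runs 2, rem=5, quantum used, demote→Q1. Q0=[P3,P4,P5] Q1=[P1,P2] Q2=[]
t=4-6: P3@Q0 runs 2, rem=12, quantum used, demote→Q1. Q0=[P4,P5] Q1=[P1,P2,P3] Q2=[]
t=6-8: P4@Q0 runs 2, rem=9, quantum used, demote→Q1. Q0=[P5] Q1=[P1,P2,P3,P4] Q2=[]
t=8-10: P5@Q0 runs 2, rem=10, I/O yield, promote→Q0. Q0=[P5] Q1=[P1,P2,P3,P4] Q2=[]
t=10-12: P5@Q0 runs 2, rem=8, I/O yield, promote→Q0. Q0=[P5] Q1=[P1,P2,P3,P4] Q2=[]
t=12-14: P5@Q0 runs 2, rem=6, I/O yield, promote→Q0. Q0=[P5] Q1=[P1,P2,P3,P4] Q2=[]
t=14-16: P5@Q0 runs 2, rem=4, I/O yield, promote→Q0. Q0=[P5] Q1=[P1,P2,P3,P4] Q2=[]
t=16-18: P5@Q0 runs 2, rem=2, I/O yield, promote→Q0. Q0=[P5] Q1=[P1,P2,P3,P4] Q2=[]
t=18-20: P5@Q0 runs 2, rem=0, completes. Q0=[] Q1=[P1,P2,P3,P4] Q2=[]
t=20-24: P1@Q1 runs 4, rem=0, completes. Q0=[] Q1=[P2,P3,P4] Q2=[]
t=24-28: P2@Q1 runs 4, rem=1, quantum used, demote→Q2. Q0=[] Q1=[P3,P4] Q2=[P2]
t=28-32: P3@Q1 runs 4, rem=8, quantum used, demote→Q2. Q0=[] Q1=[P4] Q2=[P2,P3]
t=32-35: P4@Q1 runs 3, rem=6, I/O yield, promote→Q0. Q0=[P4] Q1=[] Q2=[P2,P3]
t=35-37: P4@Q0 runs 2, rem=4, quantum used, demote→Q1. Q0=[] Q1=[P4] Q2=[P2,P3]
t=37-40: P4@Q1 runs 3, rem=1, I/O yield, promote→Q0. Q0=[P4] Q1=[] Q2=[P2,P3]
t=40-41: P4@Q0 runs 1, rem=0, completes. Q0=[] Q1=[] Q2=[P2,P3]
t=41-42: P2@Q2 runs 1, rem=0, completes. Q0=[] Q1=[] Q2=[P3]
t=42-50: P3@Q2 runs 8, rem=0, completes. Q0=[] Q1=[] Q2=[]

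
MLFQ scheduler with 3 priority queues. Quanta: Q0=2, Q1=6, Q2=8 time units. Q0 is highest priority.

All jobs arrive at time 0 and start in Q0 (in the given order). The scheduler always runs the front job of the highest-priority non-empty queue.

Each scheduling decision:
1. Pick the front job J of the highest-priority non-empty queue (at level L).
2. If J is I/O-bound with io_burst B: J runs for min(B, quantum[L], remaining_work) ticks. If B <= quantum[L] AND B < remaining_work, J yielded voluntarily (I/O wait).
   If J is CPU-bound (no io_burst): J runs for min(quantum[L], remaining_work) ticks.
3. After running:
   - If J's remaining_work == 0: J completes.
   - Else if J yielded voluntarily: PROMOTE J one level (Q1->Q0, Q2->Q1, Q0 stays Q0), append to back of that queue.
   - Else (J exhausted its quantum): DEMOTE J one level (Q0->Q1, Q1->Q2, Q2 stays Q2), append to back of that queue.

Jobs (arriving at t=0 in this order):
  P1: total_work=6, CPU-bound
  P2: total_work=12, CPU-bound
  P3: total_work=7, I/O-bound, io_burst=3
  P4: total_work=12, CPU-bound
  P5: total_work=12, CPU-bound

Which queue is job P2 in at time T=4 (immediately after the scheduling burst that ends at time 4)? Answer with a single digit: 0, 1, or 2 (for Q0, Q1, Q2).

t=0-2: P1@Q0 runs 2, rem=4, quantum used, demote→Q1. Q0=[P2,P3,P4,P5] Q1=[P1] Q2=[]
t=2-4: P2@Q0 runs 2, rem=10, quantum used, demote→Q1. Q0=[P3,P4,P5] Q1=[P1,P2] Q2=[]
t=4-6: P3@Q0 runs 2, rem=5, quantum used, demote→Q1. Q0=[P4,P5] Q1=[P1,P2,P3] Q2=[]
t=6-8: P4@Q0 runs 2, rem=10, quantum used, demote→Q1. Q0=[P5] Q1=[P1,P2,P3,P4] Q2=[]
t=8-10: P5@Q0 runs 2, rem=10, quantum used, demote→Q1. Q0=[] Q1=[P1,P2,P3,P4,P5] Q2=[]
t=10-14: P1@Q1 runs 4, rem=0, completes. Q0=[] Q1=[P2,P3,P4,P5] Q2=[]
t=14-20: P2@Q1 runs 6, rem=4, quantum used, demote→Q2. Q0=[] Q1=[P3,P4,P5] Q2=[P2]
t=20-23: P3@Q1 runs 3, rem=2, I/O yield, promote→Q0. Q0=[P3] Q1=[P4,P5] Q2=[P2]
t=23-25: P3@Q0 runs 2, rem=0, completes. Q0=[] Q1=[P4,P5] Q2=[P2]
t=25-31: P4@Q1 runs 6, rem=4, quantum used, demote→Q2. Q0=[] Q1=[P5] Q2=[P2,P4]
t=31-37: P5@Q1 runs 6, rem=4, quantum used, demote→Q2. Q0=[] Q1=[] Q2=[P2,P4,P5]
t=37-41: P2@Q2 runs 4, rem=0, completes. Q0=[] Q1=[] Q2=[P4,P5]
t=41-45: P4@Q2 runs 4, rem=0, completes. Q0=[] Q1=[] Q2=[P5]
t=45-49: P5@Q2 runs 4, rem=0, completes. Q0=[] Q1=[] Q2=[]

Answer: 1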